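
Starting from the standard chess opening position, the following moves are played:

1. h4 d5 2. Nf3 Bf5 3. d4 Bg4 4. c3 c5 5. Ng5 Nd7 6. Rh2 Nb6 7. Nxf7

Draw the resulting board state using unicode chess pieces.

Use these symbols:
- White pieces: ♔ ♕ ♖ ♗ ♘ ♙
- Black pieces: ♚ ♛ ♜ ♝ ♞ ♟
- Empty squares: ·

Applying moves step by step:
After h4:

♜ ♞ ♝ ♛ ♚ ♝ ♞ ♜
♟ ♟ ♟ ♟ ♟ ♟ ♟ ♟
· · · · · · · ·
· · · · · · · ·
· · · · · · · ♙
· · · · · · · ·
♙ ♙ ♙ ♙ ♙ ♙ ♙ ·
♖ ♘ ♗ ♕ ♔ ♗ ♘ ♖


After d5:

♜ ♞ ♝ ♛ ♚ ♝ ♞ ♜
♟ ♟ ♟ · ♟ ♟ ♟ ♟
· · · · · · · ·
· · · ♟ · · · ·
· · · · · · · ♙
· · · · · · · ·
♙ ♙ ♙ ♙ ♙ ♙ ♙ ·
♖ ♘ ♗ ♕ ♔ ♗ ♘ ♖


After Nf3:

♜ ♞ ♝ ♛ ♚ ♝ ♞ ♜
♟ ♟ ♟ · ♟ ♟ ♟ ♟
· · · · · · · ·
· · · ♟ · · · ·
· · · · · · · ♙
· · · · · ♘ · ·
♙ ♙ ♙ ♙ ♙ ♙ ♙ ·
♖ ♘ ♗ ♕ ♔ ♗ · ♖


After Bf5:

♜ ♞ · ♛ ♚ ♝ ♞ ♜
♟ ♟ ♟ · ♟ ♟ ♟ ♟
· · · · · · · ·
· · · ♟ · ♝ · ·
· · · · · · · ♙
· · · · · ♘ · ·
♙ ♙ ♙ ♙ ♙ ♙ ♙ ·
♖ ♘ ♗ ♕ ♔ ♗ · ♖


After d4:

♜ ♞ · ♛ ♚ ♝ ♞ ♜
♟ ♟ ♟ · ♟ ♟ ♟ ♟
· · · · · · · ·
· · · ♟ · ♝ · ·
· · · ♙ · · · ♙
· · · · · ♘ · ·
♙ ♙ ♙ · ♙ ♙ ♙ ·
♖ ♘ ♗ ♕ ♔ ♗ · ♖


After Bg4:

♜ ♞ · ♛ ♚ ♝ ♞ ♜
♟ ♟ ♟ · ♟ ♟ ♟ ♟
· · · · · · · ·
· · · ♟ · · · ·
· · · ♙ · · ♝ ♙
· · · · · ♘ · ·
♙ ♙ ♙ · ♙ ♙ ♙ ·
♖ ♘ ♗ ♕ ♔ ♗ · ♖


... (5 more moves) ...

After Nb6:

♜ · · ♛ ♚ ♝ ♞ ♜
♟ ♟ · · ♟ ♟ ♟ ♟
· ♞ · · · · · ·
· · ♟ ♟ · · ♘ ·
· · · ♙ · · ♝ ♙
· · ♙ · · · · ·
♙ ♙ · · ♙ ♙ ♙ ♖
♖ ♘ ♗ ♕ ♔ ♗ · ·


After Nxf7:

♜ · · ♛ ♚ ♝ ♞ ♜
♟ ♟ · · ♟ ♘ ♟ ♟
· ♞ · · · · · ·
· · ♟ ♟ · · · ·
· · · ♙ · · ♝ ♙
· · ♙ · · · · ·
♙ ♙ · · ♙ ♙ ♙ ♖
♖ ♘ ♗ ♕ ♔ ♗ · ·



  a b c d e f g h
  ─────────────────
8│♜ · · ♛ ♚ ♝ ♞ ♜│8
7│♟ ♟ · · ♟ ♘ ♟ ♟│7
6│· ♞ · · · · · ·│6
5│· · ♟ ♟ · · · ·│5
4│· · · ♙ · · ♝ ♙│4
3│· · ♙ · · · · ·│3
2│♙ ♙ · · ♙ ♙ ♙ ♖│2
1│♖ ♘ ♗ ♕ ♔ ♗ · ·│1
  ─────────────────
  a b c d e f g h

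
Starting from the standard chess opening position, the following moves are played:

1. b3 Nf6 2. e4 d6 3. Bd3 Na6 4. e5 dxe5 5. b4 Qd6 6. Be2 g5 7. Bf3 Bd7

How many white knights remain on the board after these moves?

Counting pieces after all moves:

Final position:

  a b c d e f g h
  ─────────────────
8│♜ · · · ♚ ♝ · ♜│8
7│♟ ♟ ♟ ♝ ♟ ♟ · ♟│7
6│♞ · · ♛ · ♞ · ·│6
5│· · · · ♟ · ♟ ·│5
4│· ♙ · · · · · ·│4
3│· · · · · ♗ · ·│3
2│♙ · ♙ ♙ · ♙ ♙ ♙│2
1│♖ ♘ ♗ ♕ ♔ · ♘ ♖│1
  ─────────────────
  a b c d e f g h


2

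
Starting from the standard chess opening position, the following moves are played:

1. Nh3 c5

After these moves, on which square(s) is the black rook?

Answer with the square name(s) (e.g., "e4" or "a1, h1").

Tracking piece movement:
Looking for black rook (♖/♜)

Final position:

  a b c d e f g h
  ─────────────────
8│♜ ♞ ♝ ♛ ♚ ♝ ♞ ♜│8
7│♟ ♟ · ♟ ♟ ♟ ♟ ♟│7
6│· · · · · · · ·│6
5│· · ♟ · · · · ·│5
4│· · · · · · · ·│4
3│· · · · · · · ♘│3
2│♙ ♙ ♙ ♙ ♙ ♙ ♙ ♙│2
1│♖ ♘ ♗ ♕ ♔ ♗ · ♖│1
  ─────────────────
  a b c d e f g h


a8, h8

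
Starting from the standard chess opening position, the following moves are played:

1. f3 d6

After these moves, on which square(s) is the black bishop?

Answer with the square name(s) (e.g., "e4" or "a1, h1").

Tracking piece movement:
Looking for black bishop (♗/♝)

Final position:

  a b c d e f g h
  ─────────────────
8│♜ ♞ ♝ ♛ ♚ ♝ ♞ ♜│8
7│♟ ♟ ♟ · ♟ ♟ ♟ ♟│7
6│· · · ♟ · · · ·│6
5│· · · · · · · ·│5
4│· · · · · · · ·│4
3│· · · · · ♙ · ·│3
2│♙ ♙ ♙ ♙ ♙ · ♙ ♙│2
1│♖ ♘ ♗ ♕ ♔ ♗ ♘ ♖│1
  ─────────────────
  a b c d e f g h


c8, f8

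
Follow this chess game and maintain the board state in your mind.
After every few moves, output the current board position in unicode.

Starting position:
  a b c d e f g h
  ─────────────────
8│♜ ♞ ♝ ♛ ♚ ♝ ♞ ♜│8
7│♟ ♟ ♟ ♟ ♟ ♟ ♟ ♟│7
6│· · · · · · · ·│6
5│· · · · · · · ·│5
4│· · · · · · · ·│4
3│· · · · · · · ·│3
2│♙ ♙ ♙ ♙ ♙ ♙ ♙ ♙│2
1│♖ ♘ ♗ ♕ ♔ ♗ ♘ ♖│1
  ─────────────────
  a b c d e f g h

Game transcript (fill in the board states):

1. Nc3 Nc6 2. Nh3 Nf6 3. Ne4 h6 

  a b c d e f g h
  ─────────────────
8│♜ · ♝ ♛ ♚ ♝ · ♜│8
7│♟ ♟ ♟ ♟ ♟ ♟ ♟ ·│7
6│· · ♞ · · ♞ · ♟│6
5│· · · · · · · ·│5
4│· · · · ♘ · · ·│4
3│· · · · · · · ♘│3
2│♙ ♙ ♙ ♙ ♙ ♙ ♙ ♙│2
1│♖ · ♗ ♕ ♔ ♗ · ♖│1
  ─────────────────
  a b c d e f g h

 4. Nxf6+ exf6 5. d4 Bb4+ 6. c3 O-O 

  a b c d e f g h
  ─────────────────
8│♜ · ♝ ♛ · ♜ ♚ ·│8
7│♟ ♟ ♟ ♟ · ♟ ♟ ·│7
6│· · ♞ · · ♟ · ♟│6
5│· · · · · · · ·│5
4│· ♝ · ♙ · · · ·│4
3│· · ♙ · · · · ♘│3
2│♙ ♙ · · ♙ ♙ ♙ ♙│2
1│♖ · ♗ ♕ ♔ ♗ · ♖│1
  ─────────────────
  a b c d e f g h

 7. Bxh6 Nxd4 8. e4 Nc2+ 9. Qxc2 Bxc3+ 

  a b c d e f g h
  ─────────────────
8│♜ · ♝ ♛ · ♜ ♚ ·│8
7│♟ ♟ ♟ ♟ · ♟ ♟ ·│7
6│· · · · · ♟ · ♗│6
5│· · · · · · · ·│5
4│· · · · ♙ · · ·│4
3│· · ♝ · · · · ♘│3
2│♙ ♙ ♕ · · ♙ ♙ ♙│2
1│♖ · · · ♔ ♗ · ♖│1
  ─────────────────
  a b c d e f g h

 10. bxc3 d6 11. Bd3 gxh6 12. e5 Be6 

  a b c d e f g h
  ─────────────────
8│♜ · · ♛ · ♜ ♚ ·│8
7│♟ ♟ ♟ · · ♟ · ·│7
6│· · · ♟ ♝ ♟ · ♟│6
5│· · · · ♙ · · ·│5
4│· · · · · · · ·│4
3│· · ♙ ♗ · · · ♘│3
2│♙ · ♕ · · ♙ ♙ ♙│2
1│♖ · · · ♔ · · ♖│1
  ─────────────────
  a b c d e f g h

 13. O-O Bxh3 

  a b c d e f g h
  ─────────────────
8│♜ · · ♛ · ♜ ♚ ·│8
7│♟ ♟ ♟ · · ♟ · ·│7
6│· · · ♟ · ♟ · ♟│6
5│· · · · ♙ · · ·│5
4│· · · · · · · ·│4
3│· · ♙ ♗ · · · ♝│3
2│♙ · ♕ · · ♙ ♙ ♙│2
1│♖ · · · · ♖ ♔ ·│1
  ─────────────────
  a b c d e f g h


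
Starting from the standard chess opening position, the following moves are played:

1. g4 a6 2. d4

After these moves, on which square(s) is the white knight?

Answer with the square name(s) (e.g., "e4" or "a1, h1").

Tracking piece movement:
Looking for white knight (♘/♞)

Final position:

  a b c d e f g h
  ─────────────────
8│♜ ♞ ♝ ♛ ♚ ♝ ♞ ♜│8
7│· ♟ ♟ ♟ ♟ ♟ ♟ ♟│7
6│♟ · · · · · · ·│6
5│· · · · · · · ·│5
4│· · · ♙ · · ♙ ·│4
3│· · · · · · · ·│3
2│♙ ♙ ♙ · ♙ ♙ · ♙│2
1│♖ ♘ ♗ ♕ ♔ ♗ ♘ ♖│1
  ─────────────────
  a b c d e f g h


b1, g1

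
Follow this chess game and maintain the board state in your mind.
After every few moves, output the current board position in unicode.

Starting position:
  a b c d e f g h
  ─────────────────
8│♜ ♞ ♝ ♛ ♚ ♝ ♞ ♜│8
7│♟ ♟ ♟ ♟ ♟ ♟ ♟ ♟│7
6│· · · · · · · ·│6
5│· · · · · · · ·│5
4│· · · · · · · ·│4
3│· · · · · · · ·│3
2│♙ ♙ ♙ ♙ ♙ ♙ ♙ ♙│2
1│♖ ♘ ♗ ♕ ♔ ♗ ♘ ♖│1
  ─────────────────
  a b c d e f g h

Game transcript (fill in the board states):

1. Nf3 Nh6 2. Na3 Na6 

  a b c d e f g h
  ─────────────────
8│♜ · ♝ ♛ ♚ ♝ · ♜│8
7│♟ ♟ ♟ ♟ ♟ ♟ ♟ ♟│7
6│♞ · · · · · · ♞│6
5│· · · · · · · ·│5
4│· · · · · · · ·│4
3│♘ · · · · ♘ · ·│3
2│♙ ♙ ♙ ♙ ♙ ♙ ♙ ♙│2
1│♖ · ♗ ♕ ♔ ♗ · ♖│1
  ─────────────────
  a b c d e f g h

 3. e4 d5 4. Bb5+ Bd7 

  a b c d e f g h
  ─────────────────
8│♜ · · ♛ ♚ ♝ · ♜│8
7│♟ ♟ ♟ ♝ ♟ ♟ ♟ ♟│7
6│♞ · · · · · · ♞│6
5│· ♗ · ♟ · · · ·│5
4│· · · · ♙ · · ·│4
3│♘ · · · · ♘ · ·│3
2│♙ ♙ ♙ ♙ · ♙ ♙ ♙│2
1│♖ · ♗ ♕ ♔ · · ♖│1
  ─────────────────
  a b c d e f g h

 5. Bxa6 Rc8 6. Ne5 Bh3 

  a b c d e f g h
  ─────────────────
8│· · ♜ ♛ ♚ ♝ · ♜│8
7│♟ ♟ ♟ · ♟ ♟ ♟ ♟│7
6│♗ · · · · · · ♞│6
5│· · · ♟ ♘ · · ·│5
4│· · · · ♙ · · ·│4
3│♘ · · · · · · ♝│3
2│♙ ♙ ♙ ♙ · ♙ ♙ ♙│2
1│♖ · ♗ ♕ ♔ · · ♖│1
  ─────────────────
  a b c d e f g h

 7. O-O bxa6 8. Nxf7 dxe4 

  a b c d e f g h
  ─────────────────
8│· · ♜ ♛ ♚ ♝ · ♜│8
7│♟ · ♟ · ♟ ♘ ♟ ♟│7
6│♟ · · · · · · ♞│6
5│· · · · · · · ·│5
4│· · · · ♟ · · ·│4
3│♘ · · · · · · ♝│3
2│♙ ♙ ♙ ♙ · ♙ ♙ ♙│2
1│♖ · ♗ ♕ · ♖ ♔ ·│1
  ─────────────────
  a b c d e f g h

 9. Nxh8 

  a b c d e f g h
  ─────────────────
8│· · ♜ ♛ ♚ ♝ · ♘│8
7│♟ · ♟ · ♟ · ♟ ♟│7
6│♟ · · · · · · ♞│6
5│· · · · · · · ·│5
4│· · · · ♟ · · ·│4
3│♘ · · · · · · ♝│3
2│♙ ♙ ♙ ♙ · ♙ ♙ ♙│2
1│♖ · ♗ ♕ · ♖ ♔ ·│1
  ─────────────────
  a b c d e f g h


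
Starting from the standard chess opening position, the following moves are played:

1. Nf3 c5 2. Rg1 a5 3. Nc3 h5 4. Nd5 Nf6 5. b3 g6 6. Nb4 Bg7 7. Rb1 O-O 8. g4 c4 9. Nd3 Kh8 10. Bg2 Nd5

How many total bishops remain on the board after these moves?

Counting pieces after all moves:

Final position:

  a b c d e f g h
  ─────────────────
8│♜ ♞ ♝ ♛ · ♜ · ♚│8
7│· ♟ · ♟ ♟ ♟ ♝ ·│7
6│· · · · · · ♟ ·│6
5│♟ · · ♞ · · · ♟│5
4│· · ♟ · · · ♙ ·│4
3│· ♙ · ♘ · ♘ · ·│3
2│♙ · ♙ ♙ ♙ ♙ ♗ ♙│2
1│· ♖ ♗ ♕ ♔ · ♖ ·│1
  ─────────────────
  a b c d e f g h


4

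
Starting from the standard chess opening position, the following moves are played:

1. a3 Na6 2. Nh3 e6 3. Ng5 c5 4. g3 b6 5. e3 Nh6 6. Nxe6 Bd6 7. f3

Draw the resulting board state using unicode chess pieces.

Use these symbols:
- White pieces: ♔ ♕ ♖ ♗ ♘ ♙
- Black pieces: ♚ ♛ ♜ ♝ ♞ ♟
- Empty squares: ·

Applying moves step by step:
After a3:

♜ ♞ ♝ ♛ ♚ ♝ ♞ ♜
♟ ♟ ♟ ♟ ♟ ♟ ♟ ♟
· · · · · · · ·
· · · · · · · ·
· · · · · · · ·
♙ · · · · · · ·
· ♙ ♙ ♙ ♙ ♙ ♙ ♙
♖ ♘ ♗ ♕ ♔ ♗ ♘ ♖


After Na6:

♜ · ♝ ♛ ♚ ♝ ♞ ♜
♟ ♟ ♟ ♟ ♟ ♟ ♟ ♟
♞ · · · · · · ·
· · · · · · · ·
· · · · · · · ·
♙ · · · · · · ·
· ♙ ♙ ♙ ♙ ♙ ♙ ♙
♖ ♘ ♗ ♕ ♔ ♗ ♘ ♖


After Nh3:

♜ · ♝ ♛ ♚ ♝ ♞ ♜
♟ ♟ ♟ ♟ ♟ ♟ ♟ ♟
♞ · · · · · · ·
· · · · · · · ·
· · · · · · · ·
♙ · · · · · · ♘
· ♙ ♙ ♙ ♙ ♙ ♙ ♙
♖ ♘ ♗ ♕ ♔ ♗ · ♖


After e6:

♜ · ♝ ♛ ♚ ♝ ♞ ♜
♟ ♟ ♟ ♟ · ♟ ♟ ♟
♞ · · · ♟ · · ·
· · · · · · · ·
· · · · · · · ·
♙ · · · · · · ♘
· ♙ ♙ ♙ ♙ ♙ ♙ ♙
♖ ♘ ♗ ♕ ♔ ♗ · ♖


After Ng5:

♜ · ♝ ♛ ♚ ♝ ♞ ♜
♟ ♟ ♟ ♟ · ♟ ♟ ♟
♞ · · · ♟ · · ·
· · · · · · ♘ ·
· · · · · · · ·
♙ · · · · · · ·
· ♙ ♙ ♙ ♙ ♙ ♙ ♙
♖ ♘ ♗ ♕ ♔ ♗ · ♖


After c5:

♜ · ♝ ♛ ♚ ♝ ♞ ♜
♟ ♟ · ♟ · ♟ ♟ ♟
♞ · · · ♟ · · ·
· · ♟ · · · ♘ ·
· · · · · · · ·
♙ · · · · · · ·
· ♙ ♙ ♙ ♙ ♙ ♙ ♙
♖ ♘ ♗ ♕ ♔ ♗ · ♖


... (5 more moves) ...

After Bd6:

♜ · ♝ ♛ ♚ · · ♜
♟ · · ♟ · ♟ ♟ ♟
♞ ♟ · ♝ ♘ · · ♞
· · ♟ · · · · ·
· · · · · · · ·
♙ · · · ♙ · ♙ ·
· ♙ ♙ ♙ · ♙ · ♙
♖ ♘ ♗ ♕ ♔ ♗ · ♖


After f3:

♜ · ♝ ♛ ♚ · · ♜
♟ · · ♟ · ♟ ♟ ♟
♞ ♟ · ♝ ♘ · · ♞
· · ♟ · · · · ·
· · · · · · · ·
♙ · · · ♙ ♙ ♙ ·
· ♙ ♙ ♙ · · · ♙
♖ ♘ ♗ ♕ ♔ ♗ · ♖



  a b c d e f g h
  ─────────────────
8│♜ · ♝ ♛ ♚ · · ♜│8
7│♟ · · ♟ · ♟ ♟ ♟│7
6│♞ ♟ · ♝ ♘ · · ♞│6
5│· · ♟ · · · · ·│5
4│· · · · · · · ·│4
3│♙ · · · ♙ ♙ ♙ ·│3
2│· ♙ ♙ ♙ · · · ♙│2
1│♖ ♘ ♗ ♕ ♔ ♗ · ♖│1
  ─────────────────
  a b c d e f g h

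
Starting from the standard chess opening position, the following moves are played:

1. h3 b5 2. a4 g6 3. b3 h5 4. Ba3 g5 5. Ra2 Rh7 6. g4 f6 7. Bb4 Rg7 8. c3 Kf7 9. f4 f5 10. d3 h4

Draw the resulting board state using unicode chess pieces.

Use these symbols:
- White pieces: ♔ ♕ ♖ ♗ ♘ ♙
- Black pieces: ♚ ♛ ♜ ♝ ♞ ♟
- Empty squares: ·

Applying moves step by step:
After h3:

♜ ♞ ♝ ♛ ♚ ♝ ♞ ♜
♟ ♟ ♟ ♟ ♟ ♟ ♟ ♟
· · · · · · · ·
· · · · · · · ·
· · · · · · · ·
· · · · · · · ♙
♙ ♙ ♙ ♙ ♙ ♙ ♙ ·
♖ ♘ ♗ ♕ ♔ ♗ ♘ ♖


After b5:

♜ ♞ ♝ ♛ ♚ ♝ ♞ ♜
♟ · ♟ ♟ ♟ ♟ ♟ ♟
· · · · · · · ·
· ♟ · · · · · ·
· · · · · · · ·
· · · · · · · ♙
♙ ♙ ♙ ♙ ♙ ♙ ♙ ·
♖ ♘ ♗ ♕ ♔ ♗ ♘ ♖


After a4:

♜ ♞ ♝ ♛ ♚ ♝ ♞ ♜
♟ · ♟ ♟ ♟ ♟ ♟ ♟
· · · · · · · ·
· ♟ · · · · · ·
♙ · · · · · · ·
· · · · · · · ♙
· ♙ ♙ ♙ ♙ ♙ ♙ ·
♖ ♘ ♗ ♕ ♔ ♗ ♘ ♖


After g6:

♜ ♞ ♝ ♛ ♚ ♝ ♞ ♜
♟ · ♟ ♟ ♟ ♟ · ♟
· · · · · · ♟ ·
· ♟ · · · · · ·
♙ · · · · · · ·
· · · · · · · ♙
· ♙ ♙ ♙ ♙ ♙ ♙ ·
♖ ♘ ♗ ♕ ♔ ♗ ♘ ♖


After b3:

♜ ♞ ♝ ♛ ♚ ♝ ♞ ♜
♟ · ♟ ♟ ♟ ♟ · ♟
· · · · · · ♟ ·
· ♟ · · · · · ·
♙ · · · · · · ·
· ♙ · · · · · ♙
· · ♙ ♙ ♙ ♙ ♙ ·
♖ ♘ ♗ ♕ ♔ ♗ ♘ ♖


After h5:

♜ ♞ ♝ ♛ ♚ ♝ ♞ ♜
♟ · ♟ ♟ ♟ ♟ · ·
· · · · · · ♟ ·
· ♟ · · · · · ♟
♙ · · · · · · ·
· ♙ · · · · · ♙
· · ♙ ♙ ♙ ♙ ♙ ·
♖ ♘ ♗ ♕ ♔ ♗ ♘ ♖


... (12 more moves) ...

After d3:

♜ ♞ ♝ ♛ · ♝ ♞ ·
♟ · ♟ ♟ ♟ ♚ ♜ ·
· · · · · · · ·
· ♟ · · · ♟ ♟ ♟
♙ ♗ · · · ♙ ♙ ·
· ♙ ♙ ♙ · · · ♙
♖ · · · ♙ · · ·
· ♘ · ♕ ♔ ♗ ♘ ♖


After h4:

♜ ♞ ♝ ♛ · ♝ ♞ ·
♟ · ♟ ♟ ♟ ♚ ♜ ·
· · · · · · · ·
· ♟ · · · ♟ ♟ ·
♙ ♗ · · · ♙ ♙ ♟
· ♙ ♙ ♙ · · · ♙
♖ · · · ♙ · · ·
· ♘ · ♕ ♔ ♗ ♘ ♖



  a b c d e f g h
  ─────────────────
8│♜ ♞ ♝ ♛ · ♝ ♞ ·│8
7│♟ · ♟ ♟ ♟ ♚ ♜ ·│7
6│· · · · · · · ·│6
5│· ♟ · · · ♟ ♟ ·│5
4│♙ ♗ · · · ♙ ♙ ♟│4
3│· ♙ ♙ ♙ · · · ♙│3
2│♖ · · · ♙ · · ·│2
1│· ♘ · ♕ ♔ ♗ ♘ ♖│1
  ─────────────────
  a b c d e f g h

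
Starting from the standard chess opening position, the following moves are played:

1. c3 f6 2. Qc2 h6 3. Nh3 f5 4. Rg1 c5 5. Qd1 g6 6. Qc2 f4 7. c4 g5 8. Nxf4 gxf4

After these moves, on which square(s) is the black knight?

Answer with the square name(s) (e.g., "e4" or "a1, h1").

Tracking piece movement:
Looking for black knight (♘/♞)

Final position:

  a b c d e f g h
  ─────────────────
8│♜ ♞ ♝ ♛ ♚ ♝ ♞ ♜│8
7│♟ ♟ · ♟ ♟ · · ·│7
6│· · · · · · · ♟│6
5│· · ♟ · · · · ·│5
4│· · ♙ · · ♟ · ·│4
3│· · · · · · · ·│3
2│♙ ♙ ♕ ♙ ♙ ♙ ♙ ♙│2
1│♖ ♘ ♗ · ♔ ♗ ♖ ·│1
  ─────────────────
  a b c d e f g h


b8, g8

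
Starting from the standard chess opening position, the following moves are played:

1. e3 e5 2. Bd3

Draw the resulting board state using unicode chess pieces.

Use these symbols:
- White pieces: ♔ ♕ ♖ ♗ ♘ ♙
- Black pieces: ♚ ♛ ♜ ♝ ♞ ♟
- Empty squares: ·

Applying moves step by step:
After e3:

♜ ♞ ♝ ♛ ♚ ♝ ♞ ♜
♟ ♟ ♟ ♟ ♟ ♟ ♟ ♟
· · · · · · · ·
· · · · · · · ·
· · · · · · · ·
· · · · ♙ · · ·
♙ ♙ ♙ ♙ · ♙ ♙ ♙
♖ ♘ ♗ ♕ ♔ ♗ ♘ ♖


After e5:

♜ ♞ ♝ ♛ ♚ ♝ ♞ ♜
♟ ♟ ♟ ♟ · ♟ ♟ ♟
· · · · · · · ·
· · · · ♟ · · ·
· · · · · · · ·
· · · · ♙ · · ·
♙ ♙ ♙ ♙ · ♙ ♙ ♙
♖ ♘ ♗ ♕ ♔ ♗ ♘ ♖


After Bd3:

♜ ♞ ♝ ♛ ♚ ♝ ♞ ♜
♟ ♟ ♟ ♟ · ♟ ♟ ♟
· · · · · · · ·
· · · · ♟ · · ·
· · · · · · · ·
· · · ♗ ♙ · · ·
♙ ♙ ♙ ♙ · ♙ ♙ ♙
♖ ♘ ♗ ♕ ♔ · ♘ ♖



  a b c d e f g h
  ─────────────────
8│♜ ♞ ♝ ♛ ♚ ♝ ♞ ♜│8
7│♟ ♟ ♟ ♟ · ♟ ♟ ♟│7
6│· · · · · · · ·│6
5│· · · · ♟ · · ·│5
4│· · · · · · · ·│4
3│· · · ♗ ♙ · · ·│3
2│♙ ♙ ♙ ♙ · ♙ ♙ ♙│2
1│♖ ♘ ♗ ♕ ♔ · ♘ ♖│1
  ─────────────────
  a b c d e f g h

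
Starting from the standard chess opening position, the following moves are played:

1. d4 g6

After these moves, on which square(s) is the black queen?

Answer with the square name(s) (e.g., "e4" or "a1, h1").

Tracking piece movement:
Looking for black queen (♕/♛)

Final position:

  a b c d e f g h
  ─────────────────
8│♜ ♞ ♝ ♛ ♚ ♝ ♞ ♜│8
7│♟ ♟ ♟ ♟ ♟ ♟ · ♟│7
6│· · · · · · ♟ ·│6
5│· · · · · · · ·│5
4│· · · ♙ · · · ·│4
3│· · · · · · · ·│3
2│♙ ♙ ♙ · ♙ ♙ ♙ ♙│2
1│♖ ♘ ♗ ♕ ♔ ♗ ♘ ♖│1
  ─────────────────
  a b c d e f g h


d8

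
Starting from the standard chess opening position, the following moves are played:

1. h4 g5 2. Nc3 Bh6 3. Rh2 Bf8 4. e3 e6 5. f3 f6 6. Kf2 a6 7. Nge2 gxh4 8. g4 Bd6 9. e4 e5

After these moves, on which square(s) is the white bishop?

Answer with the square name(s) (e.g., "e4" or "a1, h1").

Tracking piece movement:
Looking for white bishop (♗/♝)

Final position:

  a b c d e f g h
  ─────────────────
8│♜ ♞ ♝ ♛ ♚ · ♞ ♜│8
7│· ♟ ♟ ♟ · · · ♟│7
6│♟ · · ♝ · ♟ · ·│6
5│· · · · ♟ · · ·│5
4│· · · · ♙ · ♙ ♟│4
3│· · ♘ · · ♙ · ·│3
2│♙ ♙ ♙ ♙ ♘ ♔ · ♖│2
1│♖ · ♗ ♕ · ♗ · ·│1
  ─────────────────
  a b c d e f g h


c1, f1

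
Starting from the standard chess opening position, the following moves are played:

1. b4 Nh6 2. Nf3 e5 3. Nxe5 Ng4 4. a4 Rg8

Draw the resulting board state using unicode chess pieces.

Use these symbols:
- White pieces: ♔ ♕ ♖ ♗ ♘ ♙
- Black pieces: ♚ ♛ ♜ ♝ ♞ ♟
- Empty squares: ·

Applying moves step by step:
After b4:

♜ ♞ ♝ ♛ ♚ ♝ ♞ ♜
♟ ♟ ♟ ♟ ♟ ♟ ♟ ♟
· · · · · · · ·
· · · · · · · ·
· ♙ · · · · · ·
· · · · · · · ·
♙ · ♙ ♙ ♙ ♙ ♙ ♙
♖ ♘ ♗ ♕ ♔ ♗ ♘ ♖


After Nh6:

♜ ♞ ♝ ♛ ♚ ♝ · ♜
♟ ♟ ♟ ♟ ♟ ♟ ♟ ♟
· · · · · · · ♞
· · · · · · · ·
· ♙ · · · · · ·
· · · · · · · ·
♙ · ♙ ♙ ♙ ♙ ♙ ♙
♖ ♘ ♗ ♕ ♔ ♗ ♘ ♖


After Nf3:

♜ ♞ ♝ ♛ ♚ ♝ · ♜
♟ ♟ ♟ ♟ ♟ ♟ ♟ ♟
· · · · · · · ♞
· · · · · · · ·
· ♙ · · · · · ·
· · · · · ♘ · ·
♙ · ♙ ♙ ♙ ♙ ♙ ♙
♖ ♘ ♗ ♕ ♔ ♗ · ♖


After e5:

♜ ♞ ♝ ♛ ♚ ♝ · ♜
♟ ♟ ♟ ♟ · ♟ ♟ ♟
· · · · · · · ♞
· · · · ♟ · · ·
· ♙ · · · · · ·
· · · · · ♘ · ·
♙ · ♙ ♙ ♙ ♙ ♙ ♙
♖ ♘ ♗ ♕ ♔ ♗ · ♖


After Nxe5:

♜ ♞ ♝ ♛ ♚ ♝ · ♜
♟ ♟ ♟ ♟ · ♟ ♟ ♟
· · · · · · · ♞
· · · · ♘ · · ·
· ♙ · · · · · ·
· · · · · · · ·
♙ · ♙ ♙ ♙ ♙ ♙ ♙
♖ ♘ ♗ ♕ ♔ ♗ · ♖


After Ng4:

♜ ♞ ♝ ♛ ♚ ♝ · ♜
♟ ♟ ♟ ♟ · ♟ ♟ ♟
· · · · · · · ·
· · · · ♘ · · ·
· ♙ · · · · ♞ ·
· · · · · · · ·
♙ · ♙ ♙ ♙ ♙ ♙ ♙
♖ ♘ ♗ ♕ ♔ ♗ · ♖


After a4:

♜ ♞ ♝ ♛ ♚ ♝ · ♜
♟ ♟ ♟ ♟ · ♟ ♟ ♟
· · · · · · · ·
· · · · ♘ · · ·
♙ ♙ · · · · ♞ ·
· · · · · · · ·
· · ♙ ♙ ♙ ♙ ♙ ♙
♖ ♘ ♗ ♕ ♔ ♗ · ♖


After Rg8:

♜ ♞ ♝ ♛ ♚ ♝ ♜ ·
♟ ♟ ♟ ♟ · ♟ ♟ ♟
· · · · · · · ·
· · · · ♘ · · ·
♙ ♙ · · · · ♞ ·
· · · · · · · ·
· · ♙ ♙ ♙ ♙ ♙ ♙
♖ ♘ ♗ ♕ ♔ ♗ · ♖



  a b c d e f g h
  ─────────────────
8│♜ ♞ ♝ ♛ ♚ ♝ ♜ ·│8
7│♟ ♟ ♟ ♟ · ♟ ♟ ♟│7
6│· · · · · · · ·│6
5│· · · · ♘ · · ·│5
4│♙ ♙ · · · · ♞ ·│4
3│· · · · · · · ·│3
2│· · ♙ ♙ ♙ ♙ ♙ ♙│2
1│♖ ♘ ♗ ♕ ♔ ♗ · ♖│1
  ─────────────────
  a b c d e f g h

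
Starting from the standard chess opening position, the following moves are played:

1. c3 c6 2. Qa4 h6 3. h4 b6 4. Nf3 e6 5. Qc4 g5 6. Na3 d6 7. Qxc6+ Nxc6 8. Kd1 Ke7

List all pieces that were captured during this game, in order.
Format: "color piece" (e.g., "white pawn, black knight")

Tracking captures:
  Qxc6+: captured black pawn
  Nxc6: captured white queen

black pawn, white queen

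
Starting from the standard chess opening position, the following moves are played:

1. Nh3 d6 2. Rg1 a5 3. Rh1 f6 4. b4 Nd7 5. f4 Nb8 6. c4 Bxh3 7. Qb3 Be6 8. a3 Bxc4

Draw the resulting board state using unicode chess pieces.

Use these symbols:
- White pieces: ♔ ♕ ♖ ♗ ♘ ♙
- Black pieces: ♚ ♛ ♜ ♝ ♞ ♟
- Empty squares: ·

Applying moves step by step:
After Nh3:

♜ ♞ ♝ ♛ ♚ ♝ ♞ ♜
♟ ♟ ♟ ♟ ♟ ♟ ♟ ♟
· · · · · · · ·
· · · · · · · ·
· · · · · · · ·
· · · · · · · ♘
♙ ♙ ♙ ♙ ♙ ♙ ♙ ♙
♖ ♘ ♗ ♕ ♔ ♗ · ♖


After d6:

♜ ♞ ♝ ♛ ♚ ♝ ♞ ♜
♟ ♟ ♟ · ♟ ♟ ♟ ♟
· · · ♟ · · · ·
· · · · · · · ·
· · · · · · · ·
· · · · · · · ♘
♙ ♙ ♙ ♙ ♙ ♙ ♙ ♙
♖ ♘ ♗ ♕ ♔ ♗ · ♖


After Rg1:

♜ ♞ ♝ ♛ ♚ ♝ ♞ ♜
♟ ♟ ♟ · ♟ ♟ ♟ ♟
· · · ♟ · · · ·
· · · · · · · ·
· · · · · · · ·
· · · · · · · ♘
♙ ♙ ♙ ♙ ♙ ♙ ♙ ♙
♖ ♘ ♗ ♕ ♔ ♗ ♖ ·


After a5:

♜ ♞ ♝ ♛ ♚ ♝ ♞ ♜
· ♟ ♟ · ♟ ♟ ♟ ♟
· · · ♟ · · · ·
♟ · · · · · · ·
· · · · · · · ·
· · · · · · · ♘
♙ ♙ ♙ ♙ ♙ ♙ ♙ ♙
♖ ♘ ♗ ♕ ♔ ♗ ♖ ·


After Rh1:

♜ ♞ ♝ ♛ ♚ ♝ ♞ ♜
· ♟ ♟ · ♟ ♟ ♟ ♟
· · · ♟ · · · ·
♟ · · · · · · ·
· · · · · · · ·
· · · · · · · ♘
♙ ♙ ♙ ♙ ♙ ♙ ♙ ♙
♖ ♘ ♗ ♕ ♔ ♗ · ♖


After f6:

♜ ♞ ♝ ♛ ♚ ♝ ♞ ♜
· ♟ ♟ · ♟ · ♟ ♟
· · · ♟ · ♟ · ·
♟ · · · · · · ·
· · · · · · · ·
· · · · · · · ♘
♙ ♙ ♙ ♙ ♙ ♙ ♙ ♙
♖ ♘ ♗ ♕ ♔ ♗ · ♖


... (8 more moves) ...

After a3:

♜ ♞ · ♛ ♚ ♝ ♞ ♜
· ♟ ♟ · ♟ · ♟ ♟
· · · ♟ ♝ ♟ · ·
♟ · · · · · · ·
· ♙ ♙ · · ♙ · ·
♙ ♕ · · · · · ·
· · · ♙ ♙ · ♙ ♙
♖ ♘ ♗ · ♔ ♗ · ♖


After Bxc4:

♜ ♞ · ♛ ♚ ♝ ♞ ♜
· ♟ ♟ · ♟ · ♟ ♟
· · · ♟ · ♟ · ·
♟ · · · · · · ·
· ♙ ♝ · · ♙ · ·
♙ ♕ · · · · · ·
· · · ♙ ♙ · ♙ ♙
♖ ♘ ♗ · ♔ ♗ · ♖



  a b c d e f g h
  ─────────────────
8│♜ ♞ · ♛ ♚ ♝ ♞ ♜│8
7│· ♟ ♟ · ♟ · ♟ ♟│7
6│· · · ♟ · ♟ · ·│6
5│♟ · · · · · · ·│5
4│· ♙ ♝ · · ♙ · ·│4
3│♙ ♕ · · · · · ·│3
2│· · · ♙ ♙ · ♙ ♙│2
1│♖ ♘ ♗ · ♔ ♗ · ♖│1
  ─────────────────
  a b c d e f g h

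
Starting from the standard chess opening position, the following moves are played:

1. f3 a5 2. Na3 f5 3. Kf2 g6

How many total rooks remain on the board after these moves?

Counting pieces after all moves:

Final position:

  a b c d e f g h
  ─────────────────
8│♜ ♞ ♝ ♛ ♚ ♝ ♞ ♜│8
7│· ♟ ♟ ♟ ♟ · · ♟│7
6│· · · · · · ♟ ·│6
5│♟ · · · · ♟ · ·│5
4│· · · · · · · ·│4
3│♘ · · · · ♙ · ·│3
2│♙ ♙ ♙ ♙ ♙ ♔ ♙ ♙│2
1│♖ · ♗ ♕ · ♗ ♘ ♖│1
  ─────────────────
  a b c d e f g h


4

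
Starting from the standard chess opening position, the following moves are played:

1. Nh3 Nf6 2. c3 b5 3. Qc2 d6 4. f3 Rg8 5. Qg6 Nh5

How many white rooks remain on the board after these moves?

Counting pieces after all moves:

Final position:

  a b c d e f g h
  ─────────────────
8│♜ ♞ ♝ ♛ ♚ ♝ ♜ ·│8
7│♟ · ♟ · ♟ ♟ ♟ ♟│7
6│· · · ♟ · · ♕ ·│6
5│· ♟ · · · · · ♞│5
4│· · · · · · · ·│4
3│· · ♙ · · ♙ · ♘│3
2│♙ ♙ · ♙ ♙ · ♙ ♙│2
1│♖ ♘ ♗ · ♔ ♗ · ♖│1
  ─────────────────
  a b c d e f g h


2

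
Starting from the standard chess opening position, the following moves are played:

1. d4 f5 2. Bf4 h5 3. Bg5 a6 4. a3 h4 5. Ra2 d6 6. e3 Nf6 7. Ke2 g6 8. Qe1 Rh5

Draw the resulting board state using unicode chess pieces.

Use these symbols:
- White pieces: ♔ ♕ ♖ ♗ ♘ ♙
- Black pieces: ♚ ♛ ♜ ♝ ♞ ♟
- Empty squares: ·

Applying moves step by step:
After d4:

♜ ♞ ♝ ♛ ♚ ♝ ♞ ♜
♟ ♟ ♟ ♟ ♟ ♟ ♟ ♟
· · · · · · · ·
· · · · · · · ·
· · · ♙ · · · ·
· · · · · · · ·
♙ ♙ ♙ · ♙ ♙ ♙ ♙
♖ ♘ ♗ ♕ ♔ ♗ ♘ ♖


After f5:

♜ ♞ ♝ ♛ ♚ ♝ ♞ ♜
♟ ♟ ♟ ♟ ♟ · ♟ ♟
· · · · · · · ·
· · · · · ♟ · ·
· · · ♙ · · · ·
· · · · · · · ·
♙ ♙ ♙ · ♙ ♙ ♙ ♙
♖ ♘ ♗ ♕ ♔ ♗ ♘ ♖


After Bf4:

♜ ♞ ♝ ♛ ♚ ♝ ♞ ♜
♟ ♟ ♟ ♟ ♟ · ♟ ♟
· · · · · · · ·
· · · · · ♟ · ·
· · · ♙ · ♗ · ·
· · · · · · · ·
♙ ♙ ♙ · ♙ ♙ ♙ ♙
♖ ♘ · ♕ ♔ ♗ ♘ ♖


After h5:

♜ ♞ ♝ ♛ ♚ ♝ ♞ ♜
♟ ♟ ♟ ♟ ♟ · ♟ ·
· · · · · · · ·
· · · · · ♟ · ♟
· · · ♙ · ♗ · ·
· · · · · · · ·
♙ ♙ ♙ · ♙ ♙ ♙ ♙
♖ ♘ · ♕ ♔ ♗ ♘ ♖


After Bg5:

♜ ♞ ♝ ♛ ♚ ♝ ♞ ♜
♟ ♟ ♟ ♟ ♟ · ♟ ·
· · · · · · · ·
· · · · · ♟ ♗ ♟
· · · ♙ · · · ·
· · · · · · · ·
♙ ♙ ♙ · ♙ ♙ ♙ ♙
♖ ♘ · ♕ ♔ ♗ ♘ ♖


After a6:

♜ ♞ ♝ ♛ ♚ ♝ ♞ ♜
· ♟ ♟ ♟ ♟ · ♟ ·
♟ · · · · · · ·
· · · · · ♟ ♗ ♟
· · · ♙ · · · ·
· · · · · · · ·
♙ ♙ ♙ · ♙ ♙ ♙ ♙
♖ ♘ · ♕ ♔ ♗ ♘ ♖


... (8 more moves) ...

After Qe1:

♜ ♞ ♝ ♛ ♚ ♝ · ♜
· ♟ ♟ · ♟ · · ·
♟ · · ♟ · ♞ ♟ ·
· · · · · ♟ ♗ ·
· · · ♙ · · · ♟
♙ · · · ♙ · · ·
♖ ♙ ♙ · ♔ ♙ ♙ ♙
· ♘ · · ♕ ♗ ♘ ♖


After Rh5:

♜ ♞ ♝ ♛ ♚ ♝ · ·
· ♟ ♟ · ♟ · · ·
♟ · · ♟ · ♞ ♟ ·
· · · · · ♟ ♗ ♜
· · · ♙ · · · ♟
♙ · · · ♙ · · ·
♖ ♙ ♙ · ♔ ♙ ♙ ♙
· ♘ · · ♕ ♗ ♘ ♖



  a b c d e f g h
  ─────────────────
8│♜ ♞ ♝ ♛ ♚ ♝ · ·│8
7│· ♟ ♟ · ♟ · · ·│7
6│♟ · · ♟ · ♞ ♟ ·│6
5│· · · · · ♟ ♗ ♜│5
4│· · · ♙ · · · ♟│4
3│♙ · · · ♙ · · ·│3
2│♖ ♙ ♙ · ♔ ♙ ♙ ♙│2
1│· ♘ · · ♕ ♗ ♘ ♖│1
  ─────────────────
  a b c d e f g h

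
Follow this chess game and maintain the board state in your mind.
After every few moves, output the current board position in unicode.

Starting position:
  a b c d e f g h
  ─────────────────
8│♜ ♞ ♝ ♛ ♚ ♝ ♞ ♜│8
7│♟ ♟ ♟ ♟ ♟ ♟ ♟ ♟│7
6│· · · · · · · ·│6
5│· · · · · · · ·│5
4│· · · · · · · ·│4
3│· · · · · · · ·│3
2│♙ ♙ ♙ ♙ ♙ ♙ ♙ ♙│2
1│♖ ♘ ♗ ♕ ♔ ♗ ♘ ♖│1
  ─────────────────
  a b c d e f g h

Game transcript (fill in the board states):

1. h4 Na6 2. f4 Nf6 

  a b c d e f g h
  ─────────────────
8│♜ · ♝ ♛ ♚ ♝ · ♜│8
7│♟ ♟ ♟ ♟ ♟ ♟ ♟ ♟│7
6│♞ · · · · ♞ · ·│6
5│· · · · · · · ·│5
4│· · · · · ♙ · ♙│4
3│· · · · · · · ·│3
2│♙ ♙ ♙ ♙ ♙ · ♙ ·│2
1│♖ ♘ ♗ ♕ ♔ ♗ ♘ ♖│1
  ─────────────────
  a b c d e f g h

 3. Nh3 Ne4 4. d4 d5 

  a b c d e f g h
  ─────────────────
8│♜ · ♝ ♛ ♚ ♝ · ♜│8
7│♟ ♟ ♟ · ♟ ♟ ♟ ♟│7
6│♞ · · · · · · ·│6
5│· · · ♟ · · · ·│5
4│· · · ♙ ♞ ♙ · ♙│4
3│· · · · · · · ♘│3
2│♙ ♙ ♙ · ♙ · ♙ ·│2
1│♖ ♘ ♗ ♕ ♔ ♗ · ♖│1
  ─────────────────
  a b c d e f g h

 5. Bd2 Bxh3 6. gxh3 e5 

  a b c d e f g h
  ─────────────────
8│♜ · · ♛ ♚ ♝ · ♜│8
7│♟ ♟ ♟ · · ♟ ♟ ♟│7
6│♞ · · · · · · ·│6
5│· · · ♟ ♟ · · ·│5
4│· · · ♙ ♞ ♙ · ♙│4
3│· · · · · · · ♙│3
2│♙ ♙ ♙ ♗ ♙ · · ·│2
1│♖ ♘ · ♕ ♔ ♗ · ♖│1
  ─────────────────
  a b c d e f g h

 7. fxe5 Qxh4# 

  a b c d e f g h
  ─────────────────
8│♜ · · · ♚ ♝ · ♜│8
7│♟ ♟ ♟ · · ♟ ♟ ♟│7
6│♞ · · · · · · ·│6
5│· · · ♟ ♙ · · ·│5
4│· · · ♙ ♞ · · ♛│4
3│· · · · · · · ♙│3
2│♙ ♙ ♙ ♗ ♙ · · ·│2
1│♖ ♘ · ♕ ♔ ♗ · ♖│1
  ─────────────────
  a b c d e f g h


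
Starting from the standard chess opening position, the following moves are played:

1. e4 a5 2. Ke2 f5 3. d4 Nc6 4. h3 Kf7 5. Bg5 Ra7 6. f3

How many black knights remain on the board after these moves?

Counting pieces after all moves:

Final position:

  a b c d e f g h
  ─────────────────
8│· · ♝ ♛ · ♝ ♞ ♜│8
7│♜ ♟ ♟ ♟ ♟ ♚ ♟ ♟│7
6│· · ♞ · · · · ·│6
5│♟ · · · · ♟ ♗ ·│5
4│· · · ♙ ♙ · · ·│4
3│· · · · · ♙ · ♙│3
2│♙ ♙ ♙ · ♔ · ♙ ·│2
1│♖ ♘ · ♕ · ♗ ♘ ♖│1
  ─────────────────
  a b c d e f g h


2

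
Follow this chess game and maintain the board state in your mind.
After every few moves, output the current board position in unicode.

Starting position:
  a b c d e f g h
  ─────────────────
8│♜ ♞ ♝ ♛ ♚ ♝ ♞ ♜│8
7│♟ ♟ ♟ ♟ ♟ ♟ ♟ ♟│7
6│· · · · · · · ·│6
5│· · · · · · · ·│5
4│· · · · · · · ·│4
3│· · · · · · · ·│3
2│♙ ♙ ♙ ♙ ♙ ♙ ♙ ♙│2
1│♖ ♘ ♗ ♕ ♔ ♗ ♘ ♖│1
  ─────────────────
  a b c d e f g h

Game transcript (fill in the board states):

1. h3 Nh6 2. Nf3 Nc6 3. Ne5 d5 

  a b c d e f g h
  ─────────────────
8│♜ · ♝ ♛ ♚ ♝ · ♜│8
7│♟ ♟ ♟ · ♟ ♟ ♟ ♟│7
6│· · ♞ · · · · ♞│6
5│· · · ♟ ♘ · · ·│5
4│· · · · · · · ·│4
3│· · · · · · · ♙│3
2│♙ ♙ ♙ ♙ ♙ ♙ ♙ ·│2
1│♖ ♘ ♗ ♕ ♔ ♗ · ♖│1
  ─────────────────
  a b c d e f g h

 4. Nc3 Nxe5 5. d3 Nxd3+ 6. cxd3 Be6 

  a b c d e f g h
  ─────────────────
8│♜ · · ♛ ♚ ♝ · ♜│8
7│♟ ♟ ♟ · ♟ ♟ ♟ ♟│7
6│· · · · ♝ · · ♞│6
5│· · · ♟ · · · ·│5
4│· · · · · · · ·│4
3│· · ♘ ♙ · · · ♙│3
2│♙ ♙ · · ♙ ♙ ♙ ·│2
1│♖ · ♗ ♕ ♔ ♗ · ♖│1
  ─────────────────
  a b c d e f g h

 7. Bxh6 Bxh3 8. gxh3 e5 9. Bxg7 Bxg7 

  a b c d e f g h
  ─────────────────
8│♜ · · ♛ ♚ · · ♜│8
7│♟ ♟ ♟ · · ♟ ♝ ♟│7
6│· · · · · · · ·│6
5│· · · ♟ ♟ · · ·│5
4│· · · · · · · ·│4
3│· · ♘ ♙ · · · ♙│3
2│♙ ♙ · · ♙ ♙ · ·│2
1│♖ · · ♕ ♔ ♗ · ♖│1
  ─────────────────
  a b c d e f g h

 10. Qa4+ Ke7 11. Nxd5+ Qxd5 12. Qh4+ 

  a b c d e f g h
  ─────────────────
8│♜ · · · · · · ♜│8
7│♟ ♟ ♟ · ♚ ♟ ♝ ♟│7
6│· · · · · · · ·│6
5│· · · ♛ ♟ · · ·│5
4│· · · · · · · ♕│4
3│· · · ♙ · · · ♙│3
2│♙ ♙ · · ♙ ♙ · ·│2
1│♖ · · · ♔ ♗ · ♖│1
  ─────────────────
  a b c d e f g h


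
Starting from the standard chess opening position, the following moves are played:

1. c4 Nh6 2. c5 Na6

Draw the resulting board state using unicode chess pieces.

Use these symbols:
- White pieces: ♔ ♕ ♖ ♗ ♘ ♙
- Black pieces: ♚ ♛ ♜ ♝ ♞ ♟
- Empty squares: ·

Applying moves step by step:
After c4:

♜ ♞ ♝ ♛ ♚ ♝ ♞ ♜
♟ ♟ ♟ ♟ ♟ ♟ ♟ ♟
· · · · · · · ·
· · · · · · · ·
· · ♙ · · · · ·
· · · · · · · ·
♙ ♙ · ♙ ♙ ♙ ♙ ♙
♖ ♘ ♗ ♕ ♔ ♗ ♘ ♖


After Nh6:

♜ ♞ ♝ ♛ ♚ ♝ · ♜
♟ ♟ ♟ ♟ ♟ ♟ ♟ ♟
· · · · · · · ♞
· · · · · · · ·
· · ♙ · · · · ·
· · · · · · · ·
♙ ♙ · ♙ ♙ ♙ ♙ ♙
♖ ♘ ♗ ♕ ♔ ♗ ♘ ♖


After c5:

♜ ♞ ♝ ♛ ♚ ♝ · ♜
♟ ♟ ♟ ♟ ♟ ♟ ♟ ♟
· · · · · · · ♞
· · ♙ · · · · ·
· · · · · · · ·
· · · · · · · ·
♙ ♙ · ♙ ♙ ♙ ♙ ♙
♖ ♘ ♗ ♕ ♔ ♗ ♘ ♖


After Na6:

♜ · ♝ ♛ ♚ ♝ · ♜
♟ ♟ ♟ ♟ ♟ ♟ ♟ ♟
♞ · · · · · · ♞
· · ♙ · · · · ·
· · · · · · · ·
· · · · · · · ·
♙ ♙ · ♙ ♙ ♙ ♙ ♙
♖ ♘ ♗ ♕ ♔ ♗ ♘ ♖



  a b c d e f g h
  ─────────────────
8│♜ · ♝ ♛ ♚ ♝ · ♜│8
7│♟ ♟ ♟ ♟ ♟ ♟ ♟ ♟│7
6│♞ · · · · · · ♞│6
5│· · ♙ · · · · ·│5
4│· · · · · · · ·│4
3│· · · · · · · ·│3
2│♙ ♙ · ♙ ♙ ♙ ♙ ♙│2
1│♖ ♘ ♗ ♕ ♔ ♗ ♘ ♖│1
  ─────────────────
  a b c d e f g h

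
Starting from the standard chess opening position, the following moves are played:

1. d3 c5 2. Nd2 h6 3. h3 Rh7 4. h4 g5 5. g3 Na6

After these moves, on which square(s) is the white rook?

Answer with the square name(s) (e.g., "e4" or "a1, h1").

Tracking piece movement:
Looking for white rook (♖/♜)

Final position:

  a b c d e f g h
  ─────────────────
8│♜ · ♝ ♛ ♚ ♝ ♞ ·│8
7│♟ ♟ · ♟ ♟ ♟ · ♜│7
6│♞ · · · · · · ♟│6
5│· · ♟ · · · ♟ ·│5
4│· · · · · · · ♙│4
3│· · · ♙ · · ♙ ·│3
2│♙ ♙ ♙ ♘ ♙ ♙ · ·│2
1│♖ · ♗ ♕ ♔ ♗ ♘ ♖│1
  ─────────────────
  a b c d e f g h


a1, h1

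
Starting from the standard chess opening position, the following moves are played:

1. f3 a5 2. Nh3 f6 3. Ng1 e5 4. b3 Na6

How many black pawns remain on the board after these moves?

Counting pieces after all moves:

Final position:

  a b c d e f g h
  ─────────────────
8│♜ · ♝ ♛ ♚ ♝ ♞ ♜│8
7│· ♟ ♟ ♟ · · ♟ ♟│7
6│♞ · · · · ♟ · ·│6
5│♟ · · · ♟ · · ·│5
4│· · · · · · · ·│4
3│· ♙ · · · ♙ · ·│3
2│♙ · ♙ ♙ ♙ · ♙ ♙│2
1│♖ ♘ ♗ ♕ ♔ ♗ ♘ ♖│1
  ─────────────────
  a b c d e f g h


8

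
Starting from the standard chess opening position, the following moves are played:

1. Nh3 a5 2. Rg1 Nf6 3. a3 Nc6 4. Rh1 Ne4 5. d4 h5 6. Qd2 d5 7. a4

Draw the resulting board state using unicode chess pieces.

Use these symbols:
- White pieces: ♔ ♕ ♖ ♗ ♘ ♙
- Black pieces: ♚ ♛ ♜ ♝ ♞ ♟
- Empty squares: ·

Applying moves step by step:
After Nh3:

♜ ♞ ♝ ♛ ♚ ♝ ♞ ♜
♟ ♟ ♟ ♟ ♟ ♟ ♟ ♟
· · · · · · · ·
· · · · · · · ·
· · · · · · · ·
· · · · · · · ♘
♙ ♙ ♙ ♙ ♙ ♙ ♙ ♙
♖ ♘ ♗ ♕ ♔ ♗ · ♖


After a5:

♜ ♞ ♝ ♛ ♚ ♝ ♞ ♜
· ♟ ♟ ♟ ♟ ♟ ♟ ♟
· · · · · · · ·
♟ · · · · · · ·
· · · · · · · ·
· · · · · · · ♘
♙ ♙ ♙ ♙ ♙ ♙ ♙ ♙
♖ ♘ ♗ ♕ ♔ ♗ · ♖


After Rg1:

♜ ♞ ♝ ♛ ♚ ♝ ♞ ♜
· ♟ ♟ ♟ ♟ ♟ ♟ ♟
· · · · · · · ·
♟ · · · · · · ·
· · · · · · · ·
· · · · · · · ♘
♙ ♙ ♙ ♙ ♙ ♙ ♙ ♙
♖ ♘ ♗ ♕ ♔ ♗ ♖ ·


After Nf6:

♜ ♞ ♝ ♛ ♚ ♝ · ♜
· ♟ ♟ ♟ ♟ ♟ ♟ ♟
· · · · · ♞ · ·
♟ · · · · · · ·
· · · · · · · ·
· · · · · · · ♘
♙ ♙ ♙ ♙ ♙ ♙ ♙ ♙
♖ ♘ ♗ ♕ ♔ ♗ ♖ ·


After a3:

♜ ♞ ♝ ♛ ♚ ♝ · ♜
· ♟ ♟ ♟ ♟ ♟ ♟ ♟
· · · · · ♞ · ·
♟ · · · · · · ·
· · · · · · · ·
♙ · · · · · · ♘
· ♙ ♙ ♙ ♙ ♙ ♙ ♙
♖ ♘ ♗ ♕ ♔ ♗ ♖ ·


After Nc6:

♜ · ♝ ♛ ♚ ♝ · ♜
· ♟ ♟ ♟ ♟ ♟ ♟ ♟
· · ♞ · · ♞ · ·
♟ · · · · · · ·
· · · · · · · ·
♙ · · · · · · ♘
· ♙ ♙ ♙ ♙ ♙ ♙ ♙
♖ ♘ ♗ ♕ ♔ ♗ ♖ ·


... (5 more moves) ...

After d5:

♜ · ♝ ♛ ♚ ♝ · ♜
· ♟ ♟ · ♟ ♟ ♟ ·
· · ♞ · · · · ·
♟ · · ♟ · · · ♟
· · · ♙ ♞ · · ·
♙ · · · · · · ♘
· ♙ ♙ ♕ ♙ ♙ ♙ ♙
♖ ♘ ♗ · ♔ ♗ · ♖


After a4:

♜ · ♝ ♛ ♚ ♝ · ♜
· ♟ ♟ · ♟ ♟ ♟ ·
· · ♞ · · · · ·
♟ · · ♟ · · · ♟
♙ · · ♙ ♞ · · ·
· · · · · · · ♘
· ♙ ♙ ♕ ♙ ♙ ♙ ♙
♖ ♘ ♗ · ♔ ♗ · ♖



  a b c d e f g h
  ─────────────────
8│♜ · ♝ ♛ ♚ ♝ · ♜│8
7│· ♟ ♟ · ♟ ♟ ♟ ·│7
6│· · ♞ · · · · ·│6
5│♟ · · ♟ · · · ♟│5
4│♙ · · ♙ ♞ · · ·│4
3│· · · · · · · ♘│3
2│· ♙ ♙ ♕ ♙ ♙ ♙ ♙│2
1│♖ ♘ ♗ · ♔ ♗ · ♖│1
  ─────────────────
  a b c d e f g h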